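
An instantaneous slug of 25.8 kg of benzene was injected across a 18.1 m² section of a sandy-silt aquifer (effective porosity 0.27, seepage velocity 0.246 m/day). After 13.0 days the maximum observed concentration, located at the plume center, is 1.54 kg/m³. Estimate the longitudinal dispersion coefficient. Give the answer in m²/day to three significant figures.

0.0719 m²/day

At the plume center C_max = M/(n_e·A·√(4πDt)), so D = M²/(4πt·(n_e·A·C_max)²).
n_e·A·C_max = 0.27 × 18.1 × 1.54 = 7.526 kg/m.
D = 25.8²/(4π × 13.0 × 7.526²) = 0.0719 m²/day.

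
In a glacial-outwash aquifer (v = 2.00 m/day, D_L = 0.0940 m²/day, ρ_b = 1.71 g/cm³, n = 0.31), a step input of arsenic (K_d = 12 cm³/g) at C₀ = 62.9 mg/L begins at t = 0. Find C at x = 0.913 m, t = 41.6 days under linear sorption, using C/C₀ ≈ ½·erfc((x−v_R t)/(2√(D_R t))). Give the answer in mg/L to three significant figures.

52.2 mg/L

Retardation factor R = 1 + ρ_b·K_d/n = 1 + 1.71 × 12/0.31 = 67.19.
Sorption retards both mechanisms: v_R = v/R = 0.02977 m/day, D_R = D/R = 0.001399 m²/day.
v_R·t = 0.02977 × 41.6 = 1.238432 m; 2√(D_R t) = 0.4825 m; argument = (0.913 − 1.238432)/0.4825 = -0.6745.
C = C₀ × ½·erfc(-0.6745) = 62.9 × 0.8299 = 52.2 mg/L.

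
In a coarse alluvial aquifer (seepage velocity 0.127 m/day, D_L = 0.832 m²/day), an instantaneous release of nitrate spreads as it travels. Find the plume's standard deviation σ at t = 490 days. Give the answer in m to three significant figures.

28.6 m

Dispersive spreading gives a Gaussian with σ² = 2Dt; advection only shifts the center.
σ = √(2 × 0.832 × 490) = 28.6 m.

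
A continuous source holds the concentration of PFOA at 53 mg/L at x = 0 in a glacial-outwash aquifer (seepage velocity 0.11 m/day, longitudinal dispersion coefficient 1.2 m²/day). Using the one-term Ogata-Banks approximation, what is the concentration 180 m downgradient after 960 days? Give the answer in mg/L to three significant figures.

For a continuous step input, C/C₀ ≈ ½·erfc((x−vt)/(2√(Dt))).
vt = 0.11 × 960 = 105.6 m and 2√(Dt) = 2√(1.2 × 960) = 67.88 m.
Argument (x−vt)/(2√(Dt)) = (180 − 105.6)/67.88 = 1.096; ½·erfc(1.096) = 0.06057.
C = 53 × 0.06057 = 3.21 mg/L.

3.21 mg/L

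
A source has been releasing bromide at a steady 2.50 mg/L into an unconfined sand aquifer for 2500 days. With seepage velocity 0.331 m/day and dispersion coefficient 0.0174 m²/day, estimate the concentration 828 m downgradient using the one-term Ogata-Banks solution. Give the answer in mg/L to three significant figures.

1.20 mg/L

For a continuous step input, C/C₀ ≈ ½·erfc((x−vt)/(2√(Dt))).
vt = 0.331 × 2500 = 827.5 m and 2√(Dt) = 2√(0.0174 × 2500) = 13.19 m.
Argument (x−vt)/(2√(Dt)) = (828 − 827.5)/13.19 = 0.03791; ½·erfc(0.03791) = 0.4786.
C = 2.50 × 0.4786 = 1.20 mg/L.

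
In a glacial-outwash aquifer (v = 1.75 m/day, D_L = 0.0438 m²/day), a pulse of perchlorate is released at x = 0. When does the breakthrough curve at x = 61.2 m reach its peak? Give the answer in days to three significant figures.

35.0 days

For the 1D instantaneous-source solution, setting ∂C/∂t = 0 at fixed x gives v²t² + 2Dt − x² = 0, so t = (√(D² + v²x²) − D)/v².
√(D² + v²x²) = √(0.0438² + 1.75² × 61.2²) = 107.1; v² = 3.0625.
t = (107.1 − 0.0438)/3.0625 = 35.0 days (vs. the pure-advection estimate x/v = 35.0 d).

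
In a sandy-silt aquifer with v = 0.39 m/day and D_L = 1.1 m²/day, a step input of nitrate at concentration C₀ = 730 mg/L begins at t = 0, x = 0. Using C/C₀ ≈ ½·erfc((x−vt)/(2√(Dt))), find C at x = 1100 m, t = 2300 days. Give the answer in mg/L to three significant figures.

1.58 mg/L

For a continuous step input, C/C₀ ≈ ½·erfc((x−vt)/(2√(Dt))).
vt = 0.39 × 2300 = 897 m and 2√(Dt) = 2√(1.1 × 2300) = 100.6 m.
Argument (x−vt)/(2√(Dt)) = (1100 − 897)/100.6 = 2.018; ½·erfc(2.018) = 0.002159.
C = 730 × 0.002159 = 1.58 mg/L.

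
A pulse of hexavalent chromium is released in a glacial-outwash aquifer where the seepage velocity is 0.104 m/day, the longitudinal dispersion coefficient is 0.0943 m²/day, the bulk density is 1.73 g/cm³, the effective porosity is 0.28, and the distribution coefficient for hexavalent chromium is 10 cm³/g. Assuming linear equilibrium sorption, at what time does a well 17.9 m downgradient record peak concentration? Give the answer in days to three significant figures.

Retardation factor R = 1 + ρ_b·K_d/n = 1 + 1.73 × 10/0.28 = 62.79.
Sorption retards both mechanisms: v_R = v/R = 0.001656 m/day, D_R = D/R = 0.001502 m²/day.
Peak time from v_R²t² + 2D_R t − x² = 0: t = (√(D_R² + v_R²x²) − D_R)/v_R².
√(D_R² + v_R²x²) = √(0.001502² + 0.001656² × 17.9²) = 0.02968; v_R² = 2.742e-06.
t = (0.02968 − 0.001502)/2.742e-06 = 10300 days.

10300 days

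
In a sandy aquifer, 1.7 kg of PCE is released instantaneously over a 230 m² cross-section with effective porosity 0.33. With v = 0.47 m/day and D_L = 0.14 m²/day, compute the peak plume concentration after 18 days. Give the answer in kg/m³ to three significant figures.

The peak of an instantaneous 1D plume sits at x = vt; there the Gaussian factor is 1 and C_max = M/(n_e·A·√(4πDt)), where n_e·A is the pore area the mass is dissolved in.
√(4πDt) = √(4π × 0.14 × 18) = 5.627 m, so C_max = 1.7/(0.33 × 230 × 5.627) = 0.00398 kg/m³.

0.00398 kg/m³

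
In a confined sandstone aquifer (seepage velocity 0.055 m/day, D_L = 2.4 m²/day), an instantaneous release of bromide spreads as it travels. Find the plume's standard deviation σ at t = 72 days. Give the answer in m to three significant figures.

Dispersive spreading gives a Gaussian with σ² = 2Dt; advection only shifts the center.
σ = √(2 × 2.4 × 72) = 18.6 m.

18.6 m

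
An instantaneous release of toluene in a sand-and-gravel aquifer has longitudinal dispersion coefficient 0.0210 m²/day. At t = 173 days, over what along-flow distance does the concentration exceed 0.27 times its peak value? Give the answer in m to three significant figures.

The plume is Gaussian with σ = √(2Dt) = √(2 × 0.0210 × 173) = 2.696 m.
C/C_peak = exp(−Δx²/(2σ²)) = 0.27 ⇒ Δx = σ·√(−2 ln 0.27) = 2.696 × 1.618 = 4.362 m.
Width = 2Δx = 8.72 m.

8.72 m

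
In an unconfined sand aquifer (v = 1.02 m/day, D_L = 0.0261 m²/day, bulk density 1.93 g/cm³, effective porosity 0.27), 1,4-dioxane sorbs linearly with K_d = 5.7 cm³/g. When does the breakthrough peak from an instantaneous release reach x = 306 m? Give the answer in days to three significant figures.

Retardation factor R = 1 + ρ_b·K_d/n = 1 + 1.93 × 5.7/0.27 = 41.74.
Sorption retards both mechanisms: v_R = v/R = 0.02444 m/day, D_R = D/R = 0.0006253 m²/day.
Peak time from v_R²t² + 2D_R t − x² = 0: t = (√(D_R² + v_R²x²) − D_R)/v_R².
√(D_R² + v_R²x²) = √(0.0006253² + 0.02444² × 306²) = 7.479; v_R² = 0.0005973.
t = (7.479 − 0.0006253)/0.0005973 = 12500 days.

12500 days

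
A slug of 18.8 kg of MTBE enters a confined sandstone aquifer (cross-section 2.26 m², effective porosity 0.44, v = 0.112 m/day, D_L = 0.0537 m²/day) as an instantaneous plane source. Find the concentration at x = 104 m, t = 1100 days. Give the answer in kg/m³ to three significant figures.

0.146 kg/m³

For an instantaneous plane source, C(x,t) = M/(n_e·A·√(4πDt)) · exp(−(x−vt)²/(4Dt)), with n_e·A the pore (flow) area.
Plume center vt = 0.112 × 1100 = 123.2 m, so the well at 104 m is 19.2 m upgradient of the peak.
√(4πDt) = 27.25 m, giving peak height M/(n_e·A·√(4πDt)) = 18.8/(0.44 × 2.26 × 27.25) = 0.6938 kg/m³.
(x−vt)²/(4Dt) = (-19.2)²/(4 × 0.0537 × 1100) = 1.560; exp(−1.560) = 0.2101.
C = 0.6938 × 0.2101 = 0.146 kg/m³.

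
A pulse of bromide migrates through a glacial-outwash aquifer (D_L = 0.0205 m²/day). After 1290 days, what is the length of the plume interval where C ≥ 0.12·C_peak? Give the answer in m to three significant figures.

30.0 m

The plume is Gaussian with σ = √(2Dt) = √(2 × 0.0205 × 1290) = 7.273 m.
C/C_peak = exp(−Δx²/(2σ²)) = 0.12 ⇒ Δx = σ·√(−2 ln 0.12) = 7.273 × 2.059 = 14.98 m.
Width = 2Δx = 30.0 m.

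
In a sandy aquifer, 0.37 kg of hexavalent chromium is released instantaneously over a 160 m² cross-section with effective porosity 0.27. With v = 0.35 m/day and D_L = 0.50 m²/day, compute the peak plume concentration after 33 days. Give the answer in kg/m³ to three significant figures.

The peak of an instantaneous 1D plume sits at x = vt; there the Gaussian factor is 1 and C_max = M/(n_e·A·√(4πDt)), where n_e·A is the pore area the mass is dissolved in.
√(4πDt) = √(4π × 0.50 × 33) = 14.40 m, so C_max = 0.37/(0.27 × 160 × 14.40) = 0.000595 kg/m³.

0.000595 kg/m³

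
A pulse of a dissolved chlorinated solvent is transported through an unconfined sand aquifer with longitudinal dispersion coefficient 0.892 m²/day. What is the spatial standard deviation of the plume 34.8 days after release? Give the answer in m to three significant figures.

Dispersive spreading gives a Gaussian with σ² = 2Dt; advection only shifts the center.
σ = √(2 × 0.892 × 34.8) = 7.88 m.

7.88 m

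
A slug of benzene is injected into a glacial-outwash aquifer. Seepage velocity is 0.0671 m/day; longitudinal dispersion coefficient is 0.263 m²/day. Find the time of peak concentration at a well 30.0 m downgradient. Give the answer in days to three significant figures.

For the 1D instantaneous-source solution, setting ∂C/∂t = 0 at fixed x gives v²t² + 2Dt − x² = 0, so t = (√(D² + v²x²) − D)/v².
√(D² + v²x²) = √(0.263² + 0.0671² × 30.0²) = 2.030; v² = 0.00450241.
t = (2.030 − 0.263)/0.00450241 = 392 days (vs. the pure-advection estimate x/v = 447 d).

392 days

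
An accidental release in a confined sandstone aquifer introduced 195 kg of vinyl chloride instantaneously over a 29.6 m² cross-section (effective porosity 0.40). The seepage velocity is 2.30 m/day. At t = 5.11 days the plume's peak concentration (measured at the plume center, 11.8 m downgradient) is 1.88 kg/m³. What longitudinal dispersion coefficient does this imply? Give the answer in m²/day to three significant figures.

At the plume center C_max = M/(n_e·A·√(4πDt)), so D = M²/(4πt·(n_e·A·C_max)²).
n_e·A·C_max = 0.40 × 29.6 × 1.88 = 22.26 kg/m.
D = 195²/(4π × 5.11 × 22.26²) = 1.20 m²/day.

1.20 m²/day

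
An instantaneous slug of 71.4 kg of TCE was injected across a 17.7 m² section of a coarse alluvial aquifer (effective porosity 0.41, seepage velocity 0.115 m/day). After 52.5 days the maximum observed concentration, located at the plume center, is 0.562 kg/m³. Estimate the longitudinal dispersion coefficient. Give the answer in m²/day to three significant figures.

At the plume center C_max = M/(n_e·A·√(4πDt)), so D = M²/(4πt·(n_e·A·C_max)²).
n_e·A·C_max = 0.41 × 17.7 × 0.562 = 4.078 kg/m.
D = 71.4²/(4π × 52.5 × 4.078²) = 0.465 m²/day.

0.465 m²/day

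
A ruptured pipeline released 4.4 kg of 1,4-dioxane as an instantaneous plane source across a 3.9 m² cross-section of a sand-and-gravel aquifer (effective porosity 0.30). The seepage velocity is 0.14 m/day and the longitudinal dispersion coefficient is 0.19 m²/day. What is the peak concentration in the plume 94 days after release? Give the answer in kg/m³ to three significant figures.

The peak of an instantaneous 1D plume sits at x = vt; there the Gaussian factor is 1 and C_max = M/(n_e·A·√(4πDt)), where n_e·A is the pore area the mass is dissolved in.
√(4πDt) = √(4π × 0.19 × 94) = 14.98 m, so C_max = 4.4/(0.30 × 3.9 × 14.98) = 0.251 kg/m³.

0.251 kg/m³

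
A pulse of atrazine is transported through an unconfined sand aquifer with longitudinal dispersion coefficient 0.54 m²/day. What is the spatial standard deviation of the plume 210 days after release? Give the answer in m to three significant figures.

15.1 m

Dispersive spreading gives a Gaussian with σ² = 2Dt; advection only shifts the center.
σ = √(2 × 0.54 × 210) = 15.1 m.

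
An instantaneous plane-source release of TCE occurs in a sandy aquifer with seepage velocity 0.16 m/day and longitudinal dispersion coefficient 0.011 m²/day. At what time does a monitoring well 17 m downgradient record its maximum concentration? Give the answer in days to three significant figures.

For the 1D instantaneous-source solution, setting ∂C/∂t = 0 at fixed x gives v²t² + 2Dt − x² = 0, so t = (√(D² + v²x²) − D)/v².
√(D² + v²x²) = √(0.011² + 0.16² × 17²) = 2.720; v² = 0.0256.
t = (2.720 − 0.011)/0.0256 = 106 days (vs. the pure-advection estimate x/v = 106 d).

106 days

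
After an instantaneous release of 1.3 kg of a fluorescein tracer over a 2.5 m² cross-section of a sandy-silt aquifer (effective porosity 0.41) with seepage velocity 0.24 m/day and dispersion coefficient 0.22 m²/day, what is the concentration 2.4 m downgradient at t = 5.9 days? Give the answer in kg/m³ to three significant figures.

For an instantaneous plane source, C(x,t) = M/(n_e·A·√(4πDt)) · exp(−(x−vt)²/(4Dt)), with n_e·A the pore (flow) area.
Plume center vt = 0.24 × 5.9 = 1.416 m, so the well at 2.4 m is 0.984 m downgradient of the peak.
√(4πDt) = 4.039 m, giving peak height M/(n_e·A·√(4πDt)) = 1.3/(0.41 × 2.5 × 4.039) = 0.3140 kg/m³.
(x−vt)²/(4Dt) = (0.984)²/(4 × 0.22 × 5.9) = 0.1865; exp(−0.1865) = 0.8299.
C = 0.3140 × 0.8299 = 0.261 kg/m³.

0.261 kg/m³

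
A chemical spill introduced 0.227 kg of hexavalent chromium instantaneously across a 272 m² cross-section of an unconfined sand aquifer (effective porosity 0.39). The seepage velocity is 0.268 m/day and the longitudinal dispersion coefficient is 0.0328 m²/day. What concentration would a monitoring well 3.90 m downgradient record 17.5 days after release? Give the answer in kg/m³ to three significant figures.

0.000607 kg/m³

For an instantaneous plane source, C(x,t) = M/(n_e·A·√(4πDt)) · exp(−(x−vt)²/(4Dt)), with n_e·A the pore (flow) area.
Plume center vt = 0.268 × 17.5 = 4.69 m, so the well at 3.90 m is 0.79 m upgradient of the peak.
√(4πDt) = 2.686 m, giving peak height M/(n_e·A·√(4πDt)) = 0.227/(0.39 × 272 × 2.686) = 0.0007967 kg/m³.
(x−vt)²/(4Dt) = (-0.79)²/(4 × 0.0328 × 17.5) = 0.2718; exp(−0.2718) = 0.7620.
C = 0.0007967 × 0.7620 = 0.000607 kg/m³.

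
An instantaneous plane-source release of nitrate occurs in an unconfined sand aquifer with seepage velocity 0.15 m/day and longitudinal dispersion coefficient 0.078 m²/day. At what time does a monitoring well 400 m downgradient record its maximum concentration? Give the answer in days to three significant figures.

For the 1D instantaneous-source solution, setting ∂C/∂t = 0 at fixed x gives v²t² + 2Dt − x² = 0, so t = (√(D² + v²x²) − D)/v².
√(D² + v²x²) = √(0.078² + 0.15² × 400²) = 60.00; v² = 0.0225.
t = (60.00 − 0.078)/0.0225 = 2660 days (vs. the pure-advection estimate x/v = 2670 d).

2660 days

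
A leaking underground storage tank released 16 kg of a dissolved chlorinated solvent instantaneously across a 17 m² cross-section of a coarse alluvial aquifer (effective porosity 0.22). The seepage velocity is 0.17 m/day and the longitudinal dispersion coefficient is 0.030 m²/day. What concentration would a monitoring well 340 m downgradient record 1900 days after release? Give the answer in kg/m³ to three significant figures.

0.0450 kg/m³

For an instantaneous plane source, C(x,t) = M/(n_e·A·√(4πDt)) · exp(−(x−vt)²/(4Dt)), with n_e·A the pore (flow) area.
Plume center vt = 0.17 × 1900 = 323 m, so the well at 340 m is 17 m downgradient of the peak.
√(4πDt) = 26.76 m, giving peak height M/(n_e·A·√(4πDt)) = 16/(0.22 × 17 × 26.76) = 0.1599 kg/m³.
(x−vt)²/(4Dt) = (17)²/(4 × 0.030 × 1900) = 1.268; exp(−1.268) = 0.2814.
C = 0.1599 × 0.2814 = 0.0450 kg/m³.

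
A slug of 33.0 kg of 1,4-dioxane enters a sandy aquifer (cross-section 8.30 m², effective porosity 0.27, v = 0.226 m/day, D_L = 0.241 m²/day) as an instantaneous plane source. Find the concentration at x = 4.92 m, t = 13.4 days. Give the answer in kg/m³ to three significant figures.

1.75 kg/m³

For an instantaneous plane source, C(x,t) = M/(n_e·A·√(4πDt)) · exp(−(x−vt)²/(4Dt)), with n_e·A the pore (flow) area.
Plume center vt = 0.226 × 13.4 = 3.0284 m, so the well at 4.92 m is 1.8916 m downgradient of the peak.
√(4πDt) = 6.370 m, giving peak height M/(n_e·A·√(4πDt)) = 33.0/(0.27 × 8.30 × 6.370) = 2.312 kg/m³.
(x−vt)²/(4Dt) = (1.8916)²/(4 × 0.241 × 13.4) = 0.2770; exp(−0.2770) = 0.7581.
C = 2.312 × 0.7581 = 1.75 kg/m³.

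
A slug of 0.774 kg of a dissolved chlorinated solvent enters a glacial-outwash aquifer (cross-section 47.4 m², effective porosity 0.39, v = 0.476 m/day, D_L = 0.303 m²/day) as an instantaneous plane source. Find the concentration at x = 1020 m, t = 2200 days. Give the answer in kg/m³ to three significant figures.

For an instantaneous plane source, C(x,t) = M/(n_e·A·√(4πDt)) · exp(−(x−vt)²/(4Dt)), with n_e·A the pore (flow) area.
Plume center vt = 0.476 × 2200 = 1047.2 m, so the well at 1020 m is 27.2 m upgradient of the peak.
√(4πDt) = 91.52 m, giving peak height M/(n_e·A·√(4πDt)) = 0.774/(0.39 × 47.4 × 91.52) = 0.0004575 kg/m³.
(x−vt)²/(4Dt) = (-27.2)²/(4 × 0.303 × 2200) = 0.2775; exp(−0.2775) = 0.7577.
C = 0.0004575 × 0.7577 = 0.000347 kg/m³.

0.000347 kg/m³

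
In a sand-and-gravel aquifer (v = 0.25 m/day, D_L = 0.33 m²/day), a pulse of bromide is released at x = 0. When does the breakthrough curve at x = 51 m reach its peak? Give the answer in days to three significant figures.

199 days

For the 1D instantaneous-source solution, setting ∂C/∂t = 0 at fixed x gives v²t² + 2Dt − x² = 0, so t = (√(D² + v²x²) − D)/v².
√(D² + v²x²) = √(0.33² + 0.25² × 51²) = 12.75; v² = 0.0625.
t = (12.75 − 0.33)/0.0625 = 199 days (vs. the pure-advection estimate x/v = 204 d).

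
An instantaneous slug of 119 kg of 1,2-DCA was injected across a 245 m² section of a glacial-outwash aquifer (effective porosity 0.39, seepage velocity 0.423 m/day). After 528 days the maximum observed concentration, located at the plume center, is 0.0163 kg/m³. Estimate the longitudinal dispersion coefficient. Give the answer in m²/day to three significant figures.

At the plume center C_max = M/(n_e·A·√(4πDt)), so D = M²/(4πt·(n_e·A·C_max)²).
n_e·A·C_max = 0.39 × 245 × 0.0163 = 1.557 kg/m.
D = 119²/(4π × 528 × 1.557²) = 0.880 m²/day.

0.880 m²/day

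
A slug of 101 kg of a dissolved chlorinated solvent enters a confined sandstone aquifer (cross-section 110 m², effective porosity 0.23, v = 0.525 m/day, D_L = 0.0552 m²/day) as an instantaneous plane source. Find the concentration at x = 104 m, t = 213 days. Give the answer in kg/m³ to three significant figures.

For an instantaneous plane source, C(x,t) = M/(n_e·A·√(4πDt)) · exp(−(x−vt)²/(4Dt)), with n_e·A the pore (flow) area.
Plume center vt = 0.525 × 213 = 111.825 m, so the well at 104 m is 7.825 m upgradient of the peak.
√(4πDt) = 12.16 m, giving peak height M/(n_e·A·√(4πDt)) = 101/(0.23 × 110 × 12.16) = 0.3283 kg/m³.
(x−vt)²/(4Dt) = (-7.825)²/(4 × 0.0552 × 213) = 1.302; exp(−1.302) = 0.2720.
C = 0.3283 × 0.2720 = 0.0893 kg/m³.

0.0893 kg/m³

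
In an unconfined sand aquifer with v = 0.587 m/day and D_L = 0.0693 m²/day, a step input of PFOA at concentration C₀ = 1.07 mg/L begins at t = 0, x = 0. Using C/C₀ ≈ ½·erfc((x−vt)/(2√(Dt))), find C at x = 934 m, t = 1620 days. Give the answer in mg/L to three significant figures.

For a continuous step input, C/C₀ ≈ ½·erfc((x−vt)/(2√(Dt))).
vt = 0.587 × 1620 = 950.94 m and 2√(Dt) = 2√(0.0693 × 1620) = 21.19 m.
Argument (x−vt)/(2√(Dt)) = (934 − 950.94)/21.19 = -0.7994; ½·erfc(-0.7994) = 0.8709.
C = 1.07 × 0.8709 = 0.932 mg/L.

0.932 mg/L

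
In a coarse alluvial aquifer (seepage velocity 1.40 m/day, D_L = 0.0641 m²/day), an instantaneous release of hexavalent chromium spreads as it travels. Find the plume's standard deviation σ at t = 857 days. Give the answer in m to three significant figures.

10.5 m

Dispersive spreading gives a Gaussian with σ² = 2Dt; advection only shifts the center.
σ = √(2 × 0.0641 × 857) = 10.5 m.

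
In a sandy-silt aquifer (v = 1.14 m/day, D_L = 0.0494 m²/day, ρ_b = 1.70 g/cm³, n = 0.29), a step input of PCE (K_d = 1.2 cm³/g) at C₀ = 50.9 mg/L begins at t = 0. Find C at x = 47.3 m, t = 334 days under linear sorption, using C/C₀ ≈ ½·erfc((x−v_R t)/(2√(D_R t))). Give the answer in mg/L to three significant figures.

Retardation factor R = 1 + ρ_b·K_d/n = 1 + 1.70 × 1.2/0.29 = 8.034.
Sorption retards both mechanisms: v_R = v/R = 0.1419 m/day, D_R = D/R = 0.006149 m²/day.
v_R·t = 0.1419 × 334 = 47.3946 m; 2√(D_R t) = 2.866 m; argument = (47.3 − 47.3946)/2.866 = -0.03301.
C = C₀ × ½·erfc(-0.03301) = 50.9 × 0.5186 = 26.4 mg/L.

26.4 mg/L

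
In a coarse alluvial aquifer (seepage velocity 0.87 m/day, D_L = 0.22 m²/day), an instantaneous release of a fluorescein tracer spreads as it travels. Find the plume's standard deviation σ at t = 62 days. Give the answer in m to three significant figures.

Dispersive spreading gives a Gaussian with σ² = 2Dt; advection only shifts the center.
σ = √(2 × 0.22 × 62) = 5.22 m.

5.22 m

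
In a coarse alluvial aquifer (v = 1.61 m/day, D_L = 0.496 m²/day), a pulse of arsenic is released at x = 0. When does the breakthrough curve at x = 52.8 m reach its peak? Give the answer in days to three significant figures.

32.6 days

For the 1D instantaneous-source solution, setting ∂C/∂t = 0 at fixed x gives v²t² + 2Dt − x² = 0, so t = (√(D² + v²x²) − D)/v².
√(D² + v²x²) = √(0.496² + 1.61² × 52.8²) = 85.01; v² = 2.5921.
t = (85.01 − 0.496)/2.5921 = 32.6 days (vs. the pure-advection estimate x/v = 32.8 d).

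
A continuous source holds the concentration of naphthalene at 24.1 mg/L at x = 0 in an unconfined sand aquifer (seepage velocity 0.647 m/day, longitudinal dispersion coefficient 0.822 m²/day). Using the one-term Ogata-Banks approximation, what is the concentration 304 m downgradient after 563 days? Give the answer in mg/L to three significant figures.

23.5 mg/L

For a continuous step input, C/C₀ ≈ ½·erfc((x−vt)/(2√(Dt))).
vt = 0.647 × 563 = 364.261 m and 2√(Dt) = 2√(0.822 × 563) = 43.02 m.
Argument (x−vt)/(2√(Dt)) = (304 − 364.261)/43.02 = -1.401; ½·erfc(-1.401) = 0.9762.
C = 24.1 × 0.9762 = 23.5 mg/L.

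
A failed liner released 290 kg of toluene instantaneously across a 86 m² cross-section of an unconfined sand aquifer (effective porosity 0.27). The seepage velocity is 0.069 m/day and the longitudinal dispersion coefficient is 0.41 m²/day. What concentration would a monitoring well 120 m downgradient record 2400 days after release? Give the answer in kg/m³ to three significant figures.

0.0662 kg/m³

For an instantaneous plane source, C(x,t) = M/(n_e·A·√(4πDt)) · exp(−(x−vt)²/(4Dt)), with n_e·A the pore (flow) area.
Plume center vt = 0.069 × 2400 = 165.6 m, so the well at 120 m is 45.6 m upgradient of the peak.
√(4πDt) = 111.2 m, giving peak height M/(n_e·A·√(4πDt)) = 290/(0.27 × 86 × 111.2) = 0.1123 kg/m³.
(x−vt)²/(4Dt) = (-45.6)²/(4 × 0.41 × 2400) = 0.5283; exp(−0.5283) = 0.5896.
C = 0.1123 × 0.5896 = 0.0662 kg/m³.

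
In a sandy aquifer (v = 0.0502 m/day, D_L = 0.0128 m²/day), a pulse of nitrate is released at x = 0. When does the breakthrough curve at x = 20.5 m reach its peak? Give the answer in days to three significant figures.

For the 1D instantaneous-source solution, setting ∂C/∂t = 0 at fixed x gives v²t² + 2Dt − x² = 0, so t = (√(D² + v²x²) − D)/v².
√(D² + v²x²) = √(0.0128² + 0.0502² × 20.5²) = 1.029; v² = 0.00252004.
t = (1.029 − 0.0128)/0.00252004 = 403 days (vs. the pure-advection estimate x/v = 408 d).

403 days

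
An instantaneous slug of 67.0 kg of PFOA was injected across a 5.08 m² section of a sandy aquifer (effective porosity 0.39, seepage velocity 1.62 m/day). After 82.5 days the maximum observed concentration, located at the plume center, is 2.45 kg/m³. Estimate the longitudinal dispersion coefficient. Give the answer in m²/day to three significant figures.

0.184 m²/day

At the plume center C_max = M/(n_e·A·√(4πDt)), so D = M²/(4πt·(n_e·A·C_max)²).
n_e·A·C_max = 0.39 × 5.08 × 2.45 = 4.854 kg/m.
D = 67.0²/(4π × 82.5 × 4.854²) = 0.184 m²/day.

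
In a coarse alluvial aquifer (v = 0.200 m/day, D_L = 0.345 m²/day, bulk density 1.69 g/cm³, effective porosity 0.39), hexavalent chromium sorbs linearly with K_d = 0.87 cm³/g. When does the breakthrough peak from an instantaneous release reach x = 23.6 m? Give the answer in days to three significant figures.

523 days

Retardation factor R = 1 + ρ_b·K_d/n = 1 + 1.69 × 0.87/0.39 = 4.770.
Sorption retards both mechanisms: v_R = v/R = 0.04193 m/day, D_R = D/R = 0.07233 m²/day.
Peak time from v_R²t² + 2D_R t − x² = 0: t = (√(D_R² + v_R²x²) − D_R)/v_R².
√(D_R² + v_R²x²) = √(0.07233² + 0.04193² × 23.6²) = 0.9922; v_R² = 0.001758.
t = (0.9922 − 0.07233)/0.001758 = 523 days.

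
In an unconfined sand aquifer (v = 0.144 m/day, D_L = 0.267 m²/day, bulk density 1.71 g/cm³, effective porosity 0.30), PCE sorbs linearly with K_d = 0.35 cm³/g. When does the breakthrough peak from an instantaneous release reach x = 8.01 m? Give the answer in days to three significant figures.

132 days

Retardation factor R = 1 + ρ_b·K_d/n = 1 + 1.71 × 0.35/0.30 = 2.995.
Sorption retards both mechanisms: v_R = v/R = 0.04808 m/day, D_R = D/R = 0.08915 m²/day.
Peak time from v_R²t² + 2D_R t − x² = 0: t = (√(D_R² + v_R²x²) − D_R)/v_R².
√(D_R² + v_R²x²) = √(0.08915² + 0.04808² × 8.01²) = 0.3953; v_R² = 0.002312.
t = (0.3953 − 0.08915)/0.002312 = 132 days.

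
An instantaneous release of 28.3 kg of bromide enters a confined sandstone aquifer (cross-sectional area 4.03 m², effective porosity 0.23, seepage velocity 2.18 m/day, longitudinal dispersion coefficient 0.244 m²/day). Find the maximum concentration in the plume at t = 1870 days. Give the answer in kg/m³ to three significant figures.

0.403 kg/m³

The peak of an instantaneous 1D plume sits at x = vt; there the Gaussian factor is 1 and C_max = M/(n_e·A·√(4πDt)), where n_e·A is the pore area the mass is dissolved in.
√(4πDt) = √(4π × 0.244 × 1870) = 75.72 m, so C_max = 28.3/(0.23 × 4.03 × 75.72) = 0.403 kg/m³.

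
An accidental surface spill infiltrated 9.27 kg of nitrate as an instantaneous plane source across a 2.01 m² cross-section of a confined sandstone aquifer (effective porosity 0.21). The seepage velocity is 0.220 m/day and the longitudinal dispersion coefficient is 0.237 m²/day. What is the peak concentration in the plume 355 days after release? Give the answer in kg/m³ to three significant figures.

The peak of an instantaneous 1D plume sits at x = vt; there the Gaussian factor is 1 and C_max = M/(n_e·A·√(4πDt)), where n_e·A is the pore area the mass is dissolved in.
√(4πDt) = √(4π × 0.237 × 355) = 32.52 m, so C_max = 9.27/(0.21 × 2.01 × 32.52) = 0.675 kg/m³.

0.675 kg/m³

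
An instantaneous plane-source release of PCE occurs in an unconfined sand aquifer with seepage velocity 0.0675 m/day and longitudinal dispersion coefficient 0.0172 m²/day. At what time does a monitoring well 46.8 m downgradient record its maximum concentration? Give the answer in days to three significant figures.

For the 1D instantaneous-source solution, setting ∂C/∂t = 0 at fixed x gives v²t² + 2Dt − x² = 0, so t = (√(D² + v²x²) − D)/v².
√(D² + v²x²) = √(0.0172² + 0.0675² × 46.8²) = 3.159; v² = 0.00455625.
t = (3.159 − 0.0172)/0.00455625 = 690 days (vs. the pure-advection estimate x/v = 693 d).

690 days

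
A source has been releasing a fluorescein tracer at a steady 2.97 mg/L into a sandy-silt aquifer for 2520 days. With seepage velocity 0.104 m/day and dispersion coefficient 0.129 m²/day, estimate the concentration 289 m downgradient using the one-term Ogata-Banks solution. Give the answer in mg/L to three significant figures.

For a continuous step input, C/C₀ ≈ ½·erfc((x−vt)/(2√(Dt))).
vt = 0.104 × 2520 = 262.08 m and 2√(Dt) = 2√(0.129 × 2520) = 36.06 m.
Argument (x−vt)/(2√(Dt)) = (289 − 262.08)/36.06 = 0.7465; ½·erfc(0.7465) = 0.1456.
C = 2.97 × 0.1456 = 0.432 mg/L.

0.432 mg/L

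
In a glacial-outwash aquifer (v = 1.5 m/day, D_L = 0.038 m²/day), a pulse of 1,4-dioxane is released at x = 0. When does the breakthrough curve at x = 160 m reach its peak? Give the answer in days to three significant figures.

For the 1D instantaneous-source solution, setting ∂C/∂t = 0 at fixed x gives v²t² + 2Dt − x² = 0, so t = (√(D² + v²x²) − D)/v².
√(D² + v²x²) = √(0.038² + 1.5² × 160²) = 240.0; v² = 2.25.
t = (240.0 − 0.038)/2.25 = 107 days (vs. the pure-advection estimate x/v = 107 d).

107 days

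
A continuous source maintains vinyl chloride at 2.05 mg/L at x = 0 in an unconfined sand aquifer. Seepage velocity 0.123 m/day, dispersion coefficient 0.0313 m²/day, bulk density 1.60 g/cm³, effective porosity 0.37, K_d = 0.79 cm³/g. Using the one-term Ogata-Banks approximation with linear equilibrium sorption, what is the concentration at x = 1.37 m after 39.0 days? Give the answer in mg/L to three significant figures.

Retardation factor R = 1 + ρ_b·K_d/n = 1 + 1.60 × 0.79/0.37 = 4.416.
Sorption retards both mechanisms: v_R = v/R = 0.02785 m/day, D_R = D/R = 0.007088 m²/day.
v_R·t = 0.02785 × 39.0 = 1.08615 m; 2√(D_R t) = 1.052 m; argument = (1.37 − 1.08615)/1.052 = 0.2698.
C = C₀ × ½·erfc(0.2698) = 2.05 × 0.3514 = 0.720 mg/L.

0.720 mg/L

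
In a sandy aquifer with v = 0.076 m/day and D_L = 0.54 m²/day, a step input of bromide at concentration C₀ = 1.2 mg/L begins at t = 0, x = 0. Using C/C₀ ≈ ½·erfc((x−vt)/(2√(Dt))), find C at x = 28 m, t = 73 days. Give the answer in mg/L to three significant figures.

0.00687 mg/L

For a continuous step input, C/C₀ ≈ ½·erfc((x−vt)/(2√(Dt))).
vt = 0.076 × 73 = 5.548 m and 2√(Dt) = 2√(0.54 × 73) = 12.56 m.
Argument (x−vt)/(2√(Dt)) = (28 − 5.548)/12.56 = 1.788; ½·erfc(1.788) = 0.005726.
C = 1.2 × 0.005726 = 0.00687 mg/L.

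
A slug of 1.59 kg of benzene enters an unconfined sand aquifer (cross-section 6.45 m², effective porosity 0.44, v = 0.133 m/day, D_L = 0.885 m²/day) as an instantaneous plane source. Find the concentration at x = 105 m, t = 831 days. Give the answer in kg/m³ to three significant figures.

0.00577 kg/m³

For an instantaneous plane source, C(x,t) = M/(n_e·A·√(4πDt)) · exp(−(x−vt)²/(4Dt)), with n_e·A the pore (flow) area.
Plume center vt = 0.133 × 831 = 110.523 m, so the well at 105 m is 5.523 m upgradient of the peak.
√(4πDt) = 96.13 m, giving peak height M/(n_e·A·√(4πDt)) = 1.59/(0.44 × 6.45 × 96.13) = 0.005828 kg/m³.
(x−vt)²/(4Dt) = (-5.523)²/(4 × 0.885 × 831) = 0.01037; exp(−0.01037) = 0.9897.
C = 0.005828 × 0.9897 = 0.00577 kg/m³.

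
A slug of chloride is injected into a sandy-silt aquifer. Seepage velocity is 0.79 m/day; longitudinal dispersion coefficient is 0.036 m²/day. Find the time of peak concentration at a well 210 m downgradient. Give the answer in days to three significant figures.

For the 1D instantaneous-source solution, setting ∂C/∂t = 0 at fixed x gives v²t² + 2Dt − x² = 0, so t = (√(D² + v²x²) − D)/v².
√(D² + v²x²) = √(0.036² + 0.79² × 210²) = 165.9; v² = 0.6241.
t = (165.9 − 0.036)/0.6241 = 266 days (vs. the pure-advection estimate x/v = 266 d).

266 days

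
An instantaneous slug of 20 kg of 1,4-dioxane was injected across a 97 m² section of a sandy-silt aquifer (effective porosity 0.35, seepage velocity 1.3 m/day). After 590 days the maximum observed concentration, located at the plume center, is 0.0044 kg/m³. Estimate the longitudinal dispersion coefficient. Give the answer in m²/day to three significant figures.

2.42 m²/day

At the plume center C_max = M/(n_e·A·√(4πDt)), so D = M²/(4πt·(n_e·A·C_max)²).
n_e·A·C_max = 0.35 × 97 × 0.0044 = 0.1494 kg/m.
D = 20²/(4π × 590 × 0.1494²) = 2.42 m²/day.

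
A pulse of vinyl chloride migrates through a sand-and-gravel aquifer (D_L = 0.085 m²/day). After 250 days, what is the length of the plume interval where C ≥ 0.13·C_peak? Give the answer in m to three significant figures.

The plume is Gaussian with σ = √(2Dt) = √(2 × 0.085 × 250) = 6.519 m.
C/C_peak = exp(−Δx²/(2σ²)) = 0.13 ⇒ Δx = σ·√(−2 ln 0.13) = 6.519 × 2.020 = 13.17 m.
Width = 2Δx = 26.3 m.

26.3 m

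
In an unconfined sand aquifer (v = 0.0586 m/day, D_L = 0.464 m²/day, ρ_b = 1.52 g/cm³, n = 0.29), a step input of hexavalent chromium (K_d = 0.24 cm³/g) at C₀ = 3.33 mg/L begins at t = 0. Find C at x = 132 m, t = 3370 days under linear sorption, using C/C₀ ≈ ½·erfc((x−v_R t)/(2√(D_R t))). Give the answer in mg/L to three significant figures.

Retardation factor R = 1 + ρ_b·K_d/n = 1 + 1.52 × 0.24/0.29 = 2.258.
Sorption retards both mechanisms: v_R = v/R = 0.02595 m/day, D_R = D/R = 0.2055 m²/day.
v_R·t = 0.02595 × 3370 = 87.4515 m; 2√(D_R t) = 52.63 m; argument = (132 − 87.4515)/52.63 = 0.8464.
C = C₀ × ½·erfc(0.8464) = 3.33 × 0.1157 = 0.385 mg/L.

0.385 mg/L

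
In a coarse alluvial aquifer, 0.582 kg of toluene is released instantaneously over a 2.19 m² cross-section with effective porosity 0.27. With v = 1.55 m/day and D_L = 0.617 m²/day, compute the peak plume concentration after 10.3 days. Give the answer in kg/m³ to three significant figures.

0.110 kg/m³

The peak of an instantaneous 1D plume sits at x = vt; there the Gaussian factor is 1 and C_max = M/(n_e·A·√(4πDt)), where n_e·A is the pore area the mass is dissolved in.
√(4πDt) = √(4π × 0.617 × 10.3) = 8.936 m, so C_max = 0.582/(0.27 × 2.19 × 8.936) = 0.110 kg/m³.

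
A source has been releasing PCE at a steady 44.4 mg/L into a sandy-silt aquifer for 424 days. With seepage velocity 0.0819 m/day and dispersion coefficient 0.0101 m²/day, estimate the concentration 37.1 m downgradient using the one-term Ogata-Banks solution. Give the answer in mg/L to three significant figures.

9.26 mg/L

For a continuous step input, C/C₀ ≈ ½·erfc((x−vt)/(2√(Dt))).
vt = 0.0819 × 424 = 34.7256 m and 2√(Dt) = 2√(0.0101 × 424) = 4.139 m.
Argument (x−vt)/(2√(Dt)) = (37.1 − 34.7256)/4.139 = 0.5737; ½·erfc(0.5737) = 0.2086.
C = 44.4 × 0.2086 = 9.26 mg/L.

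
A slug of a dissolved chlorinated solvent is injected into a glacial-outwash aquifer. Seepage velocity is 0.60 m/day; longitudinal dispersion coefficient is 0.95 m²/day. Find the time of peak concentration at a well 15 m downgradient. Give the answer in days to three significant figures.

For the 1D instantaneous-source solution, setting ∂C/∂t = 0 at fixed x gives v²t² + 2Dt − x² = 0, so t = (√(D² + v²x²) − D)/v².
√(D² + v²x²) = √(0.95² + 0.60² × 15²) = 9.050; v² = 0.36.
t = (9.050 − 0.95)/0.36 = 22.5 days (vs. the pure-advection estimate x/v = 25.0 d).

22.5 days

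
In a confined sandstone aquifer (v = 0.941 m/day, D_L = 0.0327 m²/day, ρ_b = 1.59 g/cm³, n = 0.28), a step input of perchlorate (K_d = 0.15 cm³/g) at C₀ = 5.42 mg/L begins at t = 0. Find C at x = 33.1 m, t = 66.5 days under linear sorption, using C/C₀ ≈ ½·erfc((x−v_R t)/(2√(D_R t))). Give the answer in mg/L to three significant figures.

Retardation factor R = 1 + ρ_b·K_d/n = 1 + 1.59 × 0.15/0.28 = 1.852.
Sorption retards both mechanisms: v_R = v/R = 0.5081 m/day, D_R = D/R = 0.01766 m²/day.
v_R·t = 0.5081 × 66.5 = 33.78865 m; 2√(D_R t) = 2.167 m; argument = (33.1 − 33.78865)/2.167 = -0.3178.
C = C₀ × ½·erfc(-0.3178) = 5.42 × 0.6734 = 3.65 mg/L.

3.65 mg/L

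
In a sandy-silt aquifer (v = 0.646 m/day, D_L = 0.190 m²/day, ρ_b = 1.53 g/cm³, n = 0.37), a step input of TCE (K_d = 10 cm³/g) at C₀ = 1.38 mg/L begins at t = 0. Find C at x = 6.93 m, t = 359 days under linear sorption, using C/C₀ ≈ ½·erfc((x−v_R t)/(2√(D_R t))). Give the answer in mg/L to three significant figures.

Retardation factor R = 1 + ρ_b·K_d/n = 1 + 1.53 × 10/0.37 = 42.35.
Sorption retards both mechanisms: v_R = v/R = 0.01525 m/day, D_R = D/R = 0.004486 m²/day.
v_R·t = 0.01525 × 359 = 5.47475 m; 2√(D_R t) = 2.538 m; argument = (6.93 − 5.47475)/2.538 = 0.5734.
C = C₀ × ½·erfc(0.5734) = 1.38 × 0.2087 = 0.288 mg/L.

0.288 mg/L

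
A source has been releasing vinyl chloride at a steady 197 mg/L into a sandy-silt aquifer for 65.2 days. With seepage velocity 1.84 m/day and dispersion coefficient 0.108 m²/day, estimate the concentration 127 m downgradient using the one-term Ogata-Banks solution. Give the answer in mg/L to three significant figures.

For a continuous step input, C/C₀ ≈ ½·erfc((x−vt)/(2√(Dt))).
vt = 1.84 × 65.2 = 119.968 m and 2√(Dt) = 2√(0.108 × 65.2) = 5.307 m.
Argument (x−vt)/(2√(Dt)) = (127 − 119.968)/5.307 = 1.325; ½·erfc(1.325) = 0.03048.
C = 197 × 0.03048 = 6.00 mg/L.

6.00 mg/L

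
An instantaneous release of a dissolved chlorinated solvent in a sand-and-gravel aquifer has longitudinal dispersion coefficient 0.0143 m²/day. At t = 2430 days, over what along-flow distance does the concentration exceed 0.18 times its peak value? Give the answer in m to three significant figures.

The plume is Gaussian with σ = √(2Dt) = √(2 × 0.0143 × 2430) = 8.337 m.
C/C_peak = exp(−Δx²/(2σ²)) = 0.18 ⇒ Δx = σ·√(−2 ln 0.18) = 8.337 × 1.852 = 15.44 m.
Width = 2Δx = 30.9 m.

30.9 m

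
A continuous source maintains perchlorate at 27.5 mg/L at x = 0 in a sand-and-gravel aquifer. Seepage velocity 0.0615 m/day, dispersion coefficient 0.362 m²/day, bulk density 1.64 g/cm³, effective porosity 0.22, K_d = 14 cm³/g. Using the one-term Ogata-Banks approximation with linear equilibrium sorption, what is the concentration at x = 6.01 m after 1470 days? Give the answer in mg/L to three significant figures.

1.44 mg/L

Retardation factor R = 1 + ρ_b·K_d/n = 1 + 1.64 × 14/0.22 = 105.4.
Sorption retards both mechanisms: v_R = v/R = 0.0005835 m/day, D_R = D/R = 0.003435 m²/day.
v_R·t = 0.0005835 × 1470 = 0.857745 m; 2√(D_R t) = 4.494 m; argument = (6.01 − 0.857745)/4.494 = 1.146.
C = C₀ × ½·erfc(1.146) = 27.5 × 0.05254 = 1.44 mg/L.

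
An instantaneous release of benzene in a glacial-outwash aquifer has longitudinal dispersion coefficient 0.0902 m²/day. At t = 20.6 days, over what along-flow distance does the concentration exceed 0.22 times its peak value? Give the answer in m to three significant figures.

6.71 m

The plume is Gaussian with σ = √(2Dt) = √(2 × 0.0902 × 20.6) = 1.928 m.
C/C_peak = exp(−Δx²/(2σ²)) = 0.22 ⇒ Δx = σ·√(−2 ln 0.22) = 1.928 × 1.740 = 3.355 m.
Width = 2Δx = 6.71 m.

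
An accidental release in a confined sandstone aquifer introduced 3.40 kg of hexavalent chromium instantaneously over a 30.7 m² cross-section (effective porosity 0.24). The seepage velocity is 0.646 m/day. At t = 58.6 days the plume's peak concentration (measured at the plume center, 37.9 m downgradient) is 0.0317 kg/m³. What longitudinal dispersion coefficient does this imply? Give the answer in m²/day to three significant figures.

0.288 m²/day

At the plume center C_max = M/(n_e·A·√(4πDt)), so D = M²/(4πt·(n_e·A·C_max)²).
n_e·A·C_max = 0.24 × 30.7 × 0.0317 = 0.2336 kg/m.
D = 3.40²/(4π × 58.6 × 0.2336²) = 0.288 m²/day.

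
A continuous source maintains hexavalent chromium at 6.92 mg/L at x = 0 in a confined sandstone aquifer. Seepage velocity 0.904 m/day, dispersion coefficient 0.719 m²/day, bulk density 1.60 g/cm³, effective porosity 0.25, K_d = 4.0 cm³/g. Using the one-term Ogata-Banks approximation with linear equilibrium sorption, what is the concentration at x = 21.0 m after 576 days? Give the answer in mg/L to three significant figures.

2.76 mg/L

Retardation factor R = 1 + ρ_b·K_d/n = 1 + 1.60 × 4.0/0.25 = 26.60.
Sorption retards both mechanisms: v_R = v/R = 0.03398 m/day, D_R = D/R = 0.02703 m²/day.
v_R·t = 0.03398 × 576 = 19.57248 m; 2√(D_R t) = 7.892 m; argument = (21.0 − 19.57248)/7.892 = 0.1809.
C = C₀ × ½·erfc(0.1809) = 6.92 × 0.3990 = 2.76 mg/L.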